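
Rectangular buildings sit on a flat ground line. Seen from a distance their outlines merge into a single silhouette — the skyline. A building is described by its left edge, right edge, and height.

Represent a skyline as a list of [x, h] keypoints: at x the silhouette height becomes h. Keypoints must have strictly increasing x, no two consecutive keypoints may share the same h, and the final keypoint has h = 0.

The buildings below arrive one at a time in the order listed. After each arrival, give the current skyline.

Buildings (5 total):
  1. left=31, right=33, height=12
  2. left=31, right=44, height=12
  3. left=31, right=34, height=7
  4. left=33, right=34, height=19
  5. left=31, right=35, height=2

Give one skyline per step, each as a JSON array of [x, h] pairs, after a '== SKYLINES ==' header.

== SKYLINES ==
[[31,12],[33,0]]
[[31,12],[44,0]]
[[31,12],[44,0]]
[[31,12],[33,19],[34,12],[44,0]]
[[31,12],[33,19],[34,12],[44,0]]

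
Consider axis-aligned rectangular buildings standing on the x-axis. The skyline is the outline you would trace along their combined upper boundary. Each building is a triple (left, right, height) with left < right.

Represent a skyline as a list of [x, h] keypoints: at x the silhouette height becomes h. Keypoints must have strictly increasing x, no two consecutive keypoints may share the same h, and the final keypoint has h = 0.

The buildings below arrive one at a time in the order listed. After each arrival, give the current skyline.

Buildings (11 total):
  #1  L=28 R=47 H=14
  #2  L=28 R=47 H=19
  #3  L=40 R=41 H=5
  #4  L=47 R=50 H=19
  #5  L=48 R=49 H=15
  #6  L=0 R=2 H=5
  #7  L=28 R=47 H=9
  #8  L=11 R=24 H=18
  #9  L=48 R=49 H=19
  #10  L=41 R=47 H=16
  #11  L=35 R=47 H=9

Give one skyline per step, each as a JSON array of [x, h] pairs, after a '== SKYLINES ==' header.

== SKYLINES ==
[[28,14],[47,0]]
[[28,19],[47,0]]
[[28,19],[47,0]]
[[28,19],[50,0]]
[[28,19],[50,0]]
[[0,5],[2,0],[28,19],[50,0]]
[[0,5],[2,0],[28,19],[50,0]]
[[0,5],[2,0],[11,18],[24,0],[28,19],[50,0]]
[[0,5],[2,0],[11,18],[24,0],[28,19],[50,0]]
[[0,5],[2,0],[11,18],[24,0],[28,19],[50,0]]
[[0,5],[2,0],[11,18],[24,0],[28,19],[50,0]]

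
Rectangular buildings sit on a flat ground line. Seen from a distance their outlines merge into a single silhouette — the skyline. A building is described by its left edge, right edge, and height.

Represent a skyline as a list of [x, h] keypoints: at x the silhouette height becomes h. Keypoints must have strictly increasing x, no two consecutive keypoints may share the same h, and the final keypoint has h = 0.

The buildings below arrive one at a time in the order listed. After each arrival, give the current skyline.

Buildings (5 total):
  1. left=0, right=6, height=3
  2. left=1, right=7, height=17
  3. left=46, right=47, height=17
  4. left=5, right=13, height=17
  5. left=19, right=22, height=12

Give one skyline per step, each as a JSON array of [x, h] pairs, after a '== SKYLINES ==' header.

== SKYLINES ==
[[0,3],[6,0]]
[[0,3],[1,17],[7,0]]
[[0,3],[1,17],[7,0],[46,17],[47,0]]
[[0,3],[1,17],[13,0],[46,17],[47,0]]
[[0,3],[1,17],[13,0],[19,12],[22,0],[46,17],[47,0]]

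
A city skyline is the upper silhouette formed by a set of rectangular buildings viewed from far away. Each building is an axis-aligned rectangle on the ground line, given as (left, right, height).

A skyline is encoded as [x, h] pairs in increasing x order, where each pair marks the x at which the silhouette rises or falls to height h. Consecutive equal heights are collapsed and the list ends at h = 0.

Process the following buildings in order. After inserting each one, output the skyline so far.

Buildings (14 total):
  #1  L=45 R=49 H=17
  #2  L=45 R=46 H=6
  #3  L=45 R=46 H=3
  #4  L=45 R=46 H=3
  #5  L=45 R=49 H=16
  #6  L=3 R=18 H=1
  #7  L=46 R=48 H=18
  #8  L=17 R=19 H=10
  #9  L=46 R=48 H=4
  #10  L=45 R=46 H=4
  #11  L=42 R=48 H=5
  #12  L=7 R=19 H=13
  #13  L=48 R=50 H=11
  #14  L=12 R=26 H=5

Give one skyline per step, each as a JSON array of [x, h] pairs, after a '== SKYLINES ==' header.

== SKYLINES ==
[[45,17],[49,0]]
[[45,17],[49,0]]
[[45,17],[49,0]]
[[45,17],[49,0]]
[[45,17],[49,0]]
[[3,1],[18,0],[45,17],[49,0]]
[[3,1],[18,0],[45,17],[46,18],[48,17],[49,0]]
[[3,1],[17,10],[19,0],[45,17],[46,18],[48,17],[49,0]]
[[3,1],[17,10],[19,0],[45,17],[46,18],[48,17],[49,0]]
[[3,1],[17,10],[19,0],[45,17],[46,18],[48,17],[49,0]]
[[3,1],[17,10],[19,0],[42,5],[45,17],[46,18],[48,17],[49,0]]
[[3,1],[7,13],[19,0],[42,5],[45,17],[46,18],[48,17],[49,0]]
[[3,1],[7,13],[19,0],[42,5],[45,17],[46,18],[48,17],[49,11],[50,0]]
[[3,1],[7,13],[19,5],[26,0],[42,5],[45,17],[46,18],[48,17],[49,11],[50,0]]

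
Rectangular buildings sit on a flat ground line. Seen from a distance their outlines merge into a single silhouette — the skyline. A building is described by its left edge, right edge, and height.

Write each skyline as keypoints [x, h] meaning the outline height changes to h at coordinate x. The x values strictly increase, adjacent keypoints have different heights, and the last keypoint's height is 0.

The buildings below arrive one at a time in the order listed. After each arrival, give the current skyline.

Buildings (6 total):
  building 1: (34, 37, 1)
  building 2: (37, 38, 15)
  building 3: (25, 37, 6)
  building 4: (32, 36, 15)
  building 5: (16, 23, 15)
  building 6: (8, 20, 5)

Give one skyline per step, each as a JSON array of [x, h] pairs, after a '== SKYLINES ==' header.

== SKYLINES ==
[[34,1],[37,0]]
[[34,1],[37,15],[38,0]]
[[25,6],[37,15],[38,0]]
[[25,6],[32,15],[36,6],[37,15],[38,0]]
[[16,15],[23,0],[25,6],[32,15],[36,6],[37,15],[38,0]]
[[8,5],[16,15],[23,0],[25,6],[32,15],[36,6],[37,15],[38,0]]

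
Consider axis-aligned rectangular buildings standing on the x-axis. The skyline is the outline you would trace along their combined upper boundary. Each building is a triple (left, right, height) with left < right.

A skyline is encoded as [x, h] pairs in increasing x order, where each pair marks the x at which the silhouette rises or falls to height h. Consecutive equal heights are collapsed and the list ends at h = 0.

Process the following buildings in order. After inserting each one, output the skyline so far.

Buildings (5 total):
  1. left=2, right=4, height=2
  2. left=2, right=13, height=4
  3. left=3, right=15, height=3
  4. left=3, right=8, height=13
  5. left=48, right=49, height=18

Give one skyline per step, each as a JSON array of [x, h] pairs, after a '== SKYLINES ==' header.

== SKYLINES ==
[[2,2],[4,0]]
[[2,4],[13,0]]
[[2,4],[13,3],[15,0]]
[[2,4],[3,13],[8,4],[13,3],[15,0]]
[[2,4],[3,13],[8,4],[13,3],[15,0],[48,18],[49,0]]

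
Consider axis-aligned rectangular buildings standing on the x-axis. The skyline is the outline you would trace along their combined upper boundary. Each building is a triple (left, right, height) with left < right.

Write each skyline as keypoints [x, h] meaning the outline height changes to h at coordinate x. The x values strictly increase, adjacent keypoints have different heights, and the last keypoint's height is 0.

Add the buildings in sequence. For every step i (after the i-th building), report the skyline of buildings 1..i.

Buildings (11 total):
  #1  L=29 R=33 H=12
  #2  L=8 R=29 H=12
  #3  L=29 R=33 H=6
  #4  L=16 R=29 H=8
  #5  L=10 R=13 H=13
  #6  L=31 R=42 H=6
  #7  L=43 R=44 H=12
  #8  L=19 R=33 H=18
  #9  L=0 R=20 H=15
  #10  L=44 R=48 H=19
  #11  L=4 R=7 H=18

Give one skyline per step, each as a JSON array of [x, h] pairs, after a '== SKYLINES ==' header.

== SKYLINES ==
[[29,12],[33,0]]
[[8,12],[33,0]]
[[8,12],[33,0]]
[[8,12],[33,0]]
[[8,12],[10,13],[13,12],[33,0]]
[[8,12],[10,13],[13,12],[33,6],[42,0]]
[[8,12],[10,13],[13,12],[33,6],[42,0],[43,12],[44,0]]
[[8,12],[10,13],[13,12],[19,18],[33,6],[42,0],[43,12],[44,0]]
[[0,15],[19,18],[33,6],[42,0],[43,12],[44,0]]
[[0,15],[19,18],[33,6],[42,0],[43,12],[44,19],[48,0]]
[[0,15],[4,18],[7,15],[19,18],[33,6],[42,0],[43,12],[44,19],[48,0]]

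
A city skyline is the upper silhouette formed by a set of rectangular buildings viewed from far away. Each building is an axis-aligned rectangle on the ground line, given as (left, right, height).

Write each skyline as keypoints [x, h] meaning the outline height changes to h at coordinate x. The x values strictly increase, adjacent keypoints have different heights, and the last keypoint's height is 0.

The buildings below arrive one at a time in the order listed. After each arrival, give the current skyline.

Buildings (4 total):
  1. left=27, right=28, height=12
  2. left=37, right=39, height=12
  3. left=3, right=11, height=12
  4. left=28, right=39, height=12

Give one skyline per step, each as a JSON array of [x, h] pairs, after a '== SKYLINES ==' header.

== SKYLINES ==
[[27,12],[28,0]]
[[27,12],[28,0],[37,12],[39,0]]
[[3,12],[11,0],[27,12],[28,0],[37,12],[39,0]]
[[3,12],[11,0],[27,12],[39,0]]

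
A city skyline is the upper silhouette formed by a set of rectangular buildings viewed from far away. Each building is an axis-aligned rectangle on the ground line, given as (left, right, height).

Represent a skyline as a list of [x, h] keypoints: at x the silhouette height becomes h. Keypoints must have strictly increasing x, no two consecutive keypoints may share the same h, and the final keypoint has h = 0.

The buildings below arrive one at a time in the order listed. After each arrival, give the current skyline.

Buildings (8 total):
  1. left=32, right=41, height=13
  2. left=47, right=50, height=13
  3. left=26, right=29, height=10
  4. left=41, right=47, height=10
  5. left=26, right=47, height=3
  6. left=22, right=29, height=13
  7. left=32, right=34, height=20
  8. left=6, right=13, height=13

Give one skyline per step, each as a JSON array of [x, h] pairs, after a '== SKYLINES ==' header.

== SKYLINES ==
[[32,13],[41,0]]
[[32,13],[41,0],[47,13],[50,0]]
[[26,10],[29,0],[32,13],[41,0],[47,13],[50,0]]
[[26,10],[29,0],[32,13],[41,10],[47,13],[50,0]]
[[26,10],[29,3],[32,13],[41,10],[47,13],[50,0]]
[[22,13],[29,3],[32,13],[41,10],[47,13],[50,0]]
[[22,13],[29,3],[32,20],[34,13],[41,10],[47,13],[50,0]]
[[6,13],[13,0],[22,13],[29,3],[32,20],[34,13],[41,10],[47,13],[50,0]]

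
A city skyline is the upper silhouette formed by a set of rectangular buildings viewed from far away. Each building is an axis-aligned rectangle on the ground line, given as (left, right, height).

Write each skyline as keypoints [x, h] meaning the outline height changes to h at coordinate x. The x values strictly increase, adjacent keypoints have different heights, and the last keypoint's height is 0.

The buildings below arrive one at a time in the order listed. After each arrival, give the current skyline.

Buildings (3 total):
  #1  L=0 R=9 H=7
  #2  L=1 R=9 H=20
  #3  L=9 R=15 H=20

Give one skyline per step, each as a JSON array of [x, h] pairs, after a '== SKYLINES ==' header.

== SKYLINES ==
[[0,7],[9,0]]
[[0,7],[1,20],[9,0]]
[[0,7],[1,20],[15,0]]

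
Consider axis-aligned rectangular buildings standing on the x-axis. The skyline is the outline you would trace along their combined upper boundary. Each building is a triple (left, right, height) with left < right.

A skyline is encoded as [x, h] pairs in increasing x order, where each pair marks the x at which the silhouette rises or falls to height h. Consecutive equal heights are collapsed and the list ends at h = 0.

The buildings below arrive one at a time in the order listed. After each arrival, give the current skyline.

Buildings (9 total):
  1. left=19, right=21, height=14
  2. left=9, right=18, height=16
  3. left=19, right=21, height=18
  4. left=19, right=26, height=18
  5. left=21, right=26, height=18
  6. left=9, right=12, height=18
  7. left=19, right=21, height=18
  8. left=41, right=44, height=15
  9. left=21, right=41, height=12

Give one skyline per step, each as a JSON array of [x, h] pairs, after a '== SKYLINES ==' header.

== SKYLINES ==
[[19,14],[21,0]]
[[9,16],[18,0],[19,14],[21,0]]
[[9,16],[18,0],[19,18],[21,0]]
[[9,16],[18,0],[19,18],[26,0]]
[[9,16],[18,0],[19,18],[26,0]]
[[9,18],[12,16],[18,0],[19,18],[26,0]]
[[9,18],[12,16],[18,0],[19,18],[26,0]]
[[9,18],[12,16],[18,0],[19,18],[26,0],[41,15],[44,0]]
[[9,18],[12,16],[18,0],[19,18],[26,12],[41,15],[44,0]]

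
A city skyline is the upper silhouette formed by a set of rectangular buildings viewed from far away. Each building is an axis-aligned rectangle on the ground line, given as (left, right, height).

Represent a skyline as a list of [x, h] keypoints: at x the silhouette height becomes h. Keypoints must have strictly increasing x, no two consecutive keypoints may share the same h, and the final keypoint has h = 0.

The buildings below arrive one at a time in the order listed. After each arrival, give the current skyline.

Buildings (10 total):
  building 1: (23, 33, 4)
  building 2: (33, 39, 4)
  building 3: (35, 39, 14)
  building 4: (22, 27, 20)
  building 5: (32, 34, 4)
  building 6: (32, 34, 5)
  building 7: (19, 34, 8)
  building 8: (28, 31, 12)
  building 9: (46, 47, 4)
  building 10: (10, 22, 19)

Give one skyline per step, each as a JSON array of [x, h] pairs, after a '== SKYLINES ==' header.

== SKYLINES ==
[[23,4],[33,0]]
[[23,4],[39,0]]
[[23,4],[35,14],[39,0]]
[[22,20],[27,4],[35,14],[39,0]]
[[22,20],[27,4],[35,14],[39,0]]
[[22,20],[27,4],[32,5],[34,4],[35,14],[39,0]]
[[19,8],[22,20],[27,8],[34,4],[35,14],[39,0]]
[[19,8],[22,20],[27,8],[28,12],[31,8],[34,4],[35,14],[39,0]]
[[19,8],[22,20],[27,8],[28,12],[31,8],[34,4],[35,14],[39,0],[46,4],[47,0]]
[[10,19],[22,20],[27,8],[28,12],[31,8],[34,4],[35,14],[39,0],[46,4],[47,0]]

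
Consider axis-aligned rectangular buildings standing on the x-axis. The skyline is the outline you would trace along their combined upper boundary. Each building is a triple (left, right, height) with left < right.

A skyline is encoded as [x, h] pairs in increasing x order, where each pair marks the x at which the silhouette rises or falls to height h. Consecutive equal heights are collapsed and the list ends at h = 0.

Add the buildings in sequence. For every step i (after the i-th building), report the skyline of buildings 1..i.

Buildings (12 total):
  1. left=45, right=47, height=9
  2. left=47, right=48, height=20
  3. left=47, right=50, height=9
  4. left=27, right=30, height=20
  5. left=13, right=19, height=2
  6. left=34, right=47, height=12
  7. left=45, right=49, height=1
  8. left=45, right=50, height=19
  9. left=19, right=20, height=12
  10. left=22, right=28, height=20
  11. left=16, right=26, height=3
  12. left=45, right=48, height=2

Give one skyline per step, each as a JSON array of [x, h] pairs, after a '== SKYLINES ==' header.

== SKYLINES ==
[[45,9],[47,0]]
[[45,9],[47,20],[48,0]]
[[45,9],[47,20],[48,9],[50,0]]
[[27,20],[30,0],[45,9],[47,20],[48,9],[50,0]]
[[13,2],[19,0],[27,20],[30,0],[45,9],[47,20],[48,9],[50,0]]
[[13,2],[19,0],[27,20],[30,0],[34,12],[47,20],[48,9],[50,0]]
[[13,2],[19,0],[27,20],[30,0],[34,12],[47,20],[48,9],[50,0]]
[[13,2],[19,0],[27,20],[30,0],[34,12],[45,19],[47,20],[48,19],[50,0]]
[[13,2],[19,12],[20,0],[27,20],[30,0],[34,12],[45,19],[47,20],[48,19],[50,0]]
[[13,2],[19,12],[20,0],[22,20],[30,0],[34,12],[45,19],[47,20],[48,19],[50,0]]
[[13,2],[16,3],[19,12],[20,3],[22,20],[30,0],[34,12],[45,19],[47,20],[48,19],[50,0]]
[[13,2],[16,3],[19,12],[20,3],[22,20],[30,0],[34,12],[45,19],[47,20],[48,19],[50,0]]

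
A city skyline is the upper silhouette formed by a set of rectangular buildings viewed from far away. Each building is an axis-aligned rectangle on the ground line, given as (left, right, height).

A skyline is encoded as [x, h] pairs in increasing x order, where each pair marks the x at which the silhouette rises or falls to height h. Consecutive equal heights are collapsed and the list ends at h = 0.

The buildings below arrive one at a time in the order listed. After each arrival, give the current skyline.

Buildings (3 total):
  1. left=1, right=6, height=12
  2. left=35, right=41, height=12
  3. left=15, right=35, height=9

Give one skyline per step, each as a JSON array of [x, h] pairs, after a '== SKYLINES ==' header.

== SKYLINES ==
[[1,12],[6,0]]
[[1,12],[6,0],[35,12],[41,0]]
[[1,12],[6,0],[15,9],[35,12],[41,0]]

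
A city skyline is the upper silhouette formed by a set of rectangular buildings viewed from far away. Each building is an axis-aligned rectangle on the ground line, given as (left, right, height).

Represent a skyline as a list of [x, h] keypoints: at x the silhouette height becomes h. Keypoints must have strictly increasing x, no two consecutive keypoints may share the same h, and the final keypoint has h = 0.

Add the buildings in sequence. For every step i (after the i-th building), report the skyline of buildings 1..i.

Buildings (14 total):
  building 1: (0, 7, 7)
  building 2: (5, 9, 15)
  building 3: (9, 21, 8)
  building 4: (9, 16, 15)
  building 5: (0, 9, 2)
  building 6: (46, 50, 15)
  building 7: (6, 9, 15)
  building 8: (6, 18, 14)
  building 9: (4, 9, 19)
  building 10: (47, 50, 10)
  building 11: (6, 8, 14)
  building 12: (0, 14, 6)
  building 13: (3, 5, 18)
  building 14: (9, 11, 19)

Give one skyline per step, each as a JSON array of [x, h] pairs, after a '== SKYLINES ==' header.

== SKYLINES ==
[[0,7],[7,0]]
[[0,7],[5,15],[9,0]]
[[0,7],[5,15],[9,8],[21,0]]
[[0,7],[5,15],[16,8],[21,0]]
[[0,7],[5,15],[16,8],[21,0]]
[[0,7],[5,15],[16,8],[21,0],[46,15],[50,0]]
[[0,7],[5,15],[16,8],[21,0],[46,15],[50,0]]
[[0,7],[5,15],[16,14],[18,8],[21,0],[46,15],[50,0]]
[[0,7],[4,19],[9,15],[16,14],[18,8],[21,0],[46,15],[50,0]]
[[0,7],[4,19],[9,15],[16,14],[18,8],[21,0],[46,15],[50,0]]
[[0,7],[4,19],[9,15],[16,14],[18,8],[21,0],[46,15],[50,0]]
[[0,7],[4,19],[9,15],[16,14],[18,8],[21,0],[46,15],[50,0]]
[[0,7],[3,18],[4,19],[9,15],[16,14],[18,8],[21,0],[46,15],[50,0]]
[[0,7],[3,18],[4,19],[11,15],[16,14],[18,8],[21,0],[46,15],[50,0]]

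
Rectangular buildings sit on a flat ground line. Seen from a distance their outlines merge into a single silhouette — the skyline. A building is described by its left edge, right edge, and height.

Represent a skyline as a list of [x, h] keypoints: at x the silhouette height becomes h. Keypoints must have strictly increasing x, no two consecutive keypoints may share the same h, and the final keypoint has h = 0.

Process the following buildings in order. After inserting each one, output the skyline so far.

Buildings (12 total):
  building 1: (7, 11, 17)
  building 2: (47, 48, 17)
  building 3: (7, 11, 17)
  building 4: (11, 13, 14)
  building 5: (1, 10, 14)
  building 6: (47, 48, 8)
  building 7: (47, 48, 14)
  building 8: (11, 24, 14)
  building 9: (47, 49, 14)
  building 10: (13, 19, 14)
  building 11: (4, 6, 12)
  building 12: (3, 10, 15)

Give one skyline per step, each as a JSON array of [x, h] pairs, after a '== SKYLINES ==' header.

== SKYLINES ==
[[7,17],[11,0]]
[[7,17],[11,0],[47,17],[48,0]]
[[7,17],[11,0],[47,17],[48,0]]
[[7,17],[11,14],[13,0],[47,17],[48,0]]
[[1,14],[7,17],[11,14],[13,0],[47,17],[48,0]]
[[1,14],[7,17],[11,14],[13,0],[47,17],[48,0]]
[[1,14],[7,17],[11,14],[13,0],[47,17],[48,0]]
[[1,14],[7,17],[11,14],[24,0],[47,17],[48,0]]
[[1,14],[7,17],[11,14],[24,0],[47,17],[48,14],[49,0]]
[[1,14],[7,17],[11,14],[24,0],[47,17],[48,14],[49,0]]
[[1,14],[7,17],[11,14],[24,0],[47,17],[48,14],[49,0]]
[[1,14],[3,15],[7,17],[11,14],[24,0],[47,17],[48,14],[49,0]]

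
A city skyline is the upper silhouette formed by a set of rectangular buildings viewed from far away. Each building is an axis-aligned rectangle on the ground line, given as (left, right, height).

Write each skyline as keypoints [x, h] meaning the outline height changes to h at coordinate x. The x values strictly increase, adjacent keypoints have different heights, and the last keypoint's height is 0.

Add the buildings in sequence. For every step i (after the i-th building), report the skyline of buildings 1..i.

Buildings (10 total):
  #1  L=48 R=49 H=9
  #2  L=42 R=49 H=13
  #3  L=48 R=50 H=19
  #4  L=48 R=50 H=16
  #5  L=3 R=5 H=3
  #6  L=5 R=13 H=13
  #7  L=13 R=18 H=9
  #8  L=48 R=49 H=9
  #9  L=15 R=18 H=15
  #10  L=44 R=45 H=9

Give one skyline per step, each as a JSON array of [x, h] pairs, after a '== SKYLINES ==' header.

== SKYLINES ==
[[48,9],[49,0]]
[[42,13],[49,0]]
[[42,13],[48,19],[50,0]]
[[42,13],[48,19],[50,0]]
[[3,3],[5,0],[42,13],[48,19],[50,0]]
[[3,3],[5,13],[13,0],[42,13],[48,19],[50,0]]
[[3,3],[5,13],[13,9],[18,0],[42,13],[48,19],[50,0]]
[[3,3],[5,13],[13,9],[18,0],[42,13],[48,19],[50,0]]
[[3,3],[5,13],[13,9],[15,15],[18,0],[42,13],[48,19],[50,0]]
[[3,3],[5,13],[13,9],[15,15],[18,0],[42,13],[48,19],[50,0]]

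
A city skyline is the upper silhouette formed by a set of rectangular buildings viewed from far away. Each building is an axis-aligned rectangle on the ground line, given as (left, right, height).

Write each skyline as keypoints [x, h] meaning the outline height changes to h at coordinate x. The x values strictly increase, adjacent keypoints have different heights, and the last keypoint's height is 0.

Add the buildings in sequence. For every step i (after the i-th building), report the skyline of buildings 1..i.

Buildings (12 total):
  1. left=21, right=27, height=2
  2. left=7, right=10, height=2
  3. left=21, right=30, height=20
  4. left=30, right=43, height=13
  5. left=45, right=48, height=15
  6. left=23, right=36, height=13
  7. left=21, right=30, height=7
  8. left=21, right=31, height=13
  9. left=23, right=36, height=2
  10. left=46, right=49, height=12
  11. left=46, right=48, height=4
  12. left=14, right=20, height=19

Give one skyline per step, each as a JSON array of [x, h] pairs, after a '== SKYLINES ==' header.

== SKYLINES ==
[[21,2],[27,0]]
[[7,2],[10,0],[21,2],[27,0]]
[[7,2],[10,0],[21,20],[30,0]]
[[7,2],[10,0],[21,20],[30,13],[43,0]]
[[7,2],[10,0],[21,20],[30,13],[43,0],[45,15],[48,0]]
[[7,2],[10,0],[21,20],[30,13],[43,0],[45,15],[48,0]]
[[7,2],[10,0],[21,20],[30,13],[43,0],[45,15],[48,0]]
[[7,2],[10,0],[21,20],[30,13],[43,0],[45,15],[48,0]]
[[7,2],[10,0],[21,20],[30,13],[43,0],[45,15],[48,0]]
[[7,2],[10,0],[21,20],[30,13],[43,0],[45,15],[48,12],[49,0]]
[[7,2],[10,0],[21,20],[30,13],[43,0],[45,15],[48,12],[49,0]]
[[7,2],[10,0],[14,19],[20,0],[21,20],[30,13],[43,0],[45,15],[48,12],[49,0]]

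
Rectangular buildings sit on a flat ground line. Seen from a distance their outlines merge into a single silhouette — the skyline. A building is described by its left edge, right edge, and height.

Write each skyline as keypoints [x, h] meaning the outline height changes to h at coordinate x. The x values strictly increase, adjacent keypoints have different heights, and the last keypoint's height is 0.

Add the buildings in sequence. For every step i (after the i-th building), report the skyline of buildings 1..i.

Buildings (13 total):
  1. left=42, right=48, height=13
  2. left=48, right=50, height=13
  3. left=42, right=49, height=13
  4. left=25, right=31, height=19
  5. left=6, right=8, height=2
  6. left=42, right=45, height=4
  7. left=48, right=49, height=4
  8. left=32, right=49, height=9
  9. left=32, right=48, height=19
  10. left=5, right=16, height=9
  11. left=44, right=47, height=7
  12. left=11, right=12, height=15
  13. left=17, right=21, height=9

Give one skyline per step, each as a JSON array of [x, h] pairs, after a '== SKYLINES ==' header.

== SKYLINES ==
[[42,13],[48,0]]
[[42,13],[50,0]]
[[42,13],[50,0]]
[[25,19],[31,0],[42,13],[50,0]]
[[6,2],[8,0],[25,19],[31,0],[42,13],[50,0]]
[[6,2],[8,0],[25,19],[31,0],[42,13],[50,0]]
[[6,2],[8,0],[25,19],[31,0],[42,13],[50,0]]
[[6,2],[8,0],[25,19],[31,0],[32,9],[42,13],[50,0]]
[[6,2],[8,0],[25,19],[31,0],[32,19],[48,13],[50,0]]
[[5,9],[16,0],[25,19],[31,0],[32,19],[48,13],[50,0]]
[[5,9],[16,0],[25,19],[31,0],[32,19],[48,13],[50,0]]
[[5,9],[11,15],[12,9],[16,0],[25,19],[31,0],[32,19],[48,13],[50,0]]
[[5,9],[11,15],[12,9],[16,0],[17,9],[21,0],[25,19],[31,0],[32,19],[48,13],[50,0]]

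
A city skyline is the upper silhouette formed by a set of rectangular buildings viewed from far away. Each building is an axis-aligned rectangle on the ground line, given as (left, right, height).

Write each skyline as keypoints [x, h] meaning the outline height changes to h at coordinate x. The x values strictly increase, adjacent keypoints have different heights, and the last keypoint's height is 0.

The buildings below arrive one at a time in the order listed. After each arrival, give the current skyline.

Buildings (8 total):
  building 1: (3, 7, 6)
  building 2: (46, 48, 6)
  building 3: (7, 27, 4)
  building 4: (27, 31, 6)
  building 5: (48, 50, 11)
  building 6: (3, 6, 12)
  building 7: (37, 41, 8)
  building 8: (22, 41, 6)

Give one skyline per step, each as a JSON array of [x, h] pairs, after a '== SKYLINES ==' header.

== SKYLINES ==
[[3,6],[7,0]]
[[3,6],[7,0],[46,6],[48,0]]
[[3,6],[7,4],[27,0],[46,6],[48,0]]
[[3,6],[7,4],[27,6],[31,0],[46,6],[48,0]]
[[3,6],[7,4],[27,6],[31,0],[46,6],[48,11],[50,0]]
[[3,12],[6,6],[7,4],[27,6],[31,0],[46,6],[48,11],[50,0]]
[[3,12],[6,6],[7,4],[27,6],[31,0],[37,8],[41,0],[46,6],[48,11],[50,0]]
[[3,12],[6,6],[7,4],[22,6],[37,8],[41,0],[46,6],[48,11],[50,0]]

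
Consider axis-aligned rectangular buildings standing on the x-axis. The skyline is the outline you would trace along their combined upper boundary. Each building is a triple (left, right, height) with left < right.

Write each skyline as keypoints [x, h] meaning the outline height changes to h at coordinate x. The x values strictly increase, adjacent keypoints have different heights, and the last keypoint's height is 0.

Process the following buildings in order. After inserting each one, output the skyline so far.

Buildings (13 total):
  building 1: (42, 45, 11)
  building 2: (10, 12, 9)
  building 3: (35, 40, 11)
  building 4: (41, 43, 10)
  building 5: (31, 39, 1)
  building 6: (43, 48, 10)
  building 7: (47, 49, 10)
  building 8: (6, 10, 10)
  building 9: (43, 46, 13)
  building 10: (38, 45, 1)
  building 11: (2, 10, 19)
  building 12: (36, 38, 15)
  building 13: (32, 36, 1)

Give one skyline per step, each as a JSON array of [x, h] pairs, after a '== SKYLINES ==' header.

== SKYLINES ==
[[42,11],[45,0]]
[[10,9],[12,0],[42,11],[45,0]]
[[10,9],[12,0],[35,11],[40,0],[42,11],[45,0]]
[[10,9],[12,0],[35,11],[40,0],[41,10],[42,11],[45,0]]
[[10,9],[12,0],[31,1],[35,11],[40,0],[41,10],[42,11],[45,0]]
[[10,9],[12,0],[31,1],[35,11],[40,0],[41,10],[42,11],[45,10],[48,0]]
[[10,9],[12,0],[31,1],[35,11],[40,0],[41,10],[42,11],[45,10],[49,0]]
[[6,10],[10,9],[12,0],[31,1],[35,11],[40,0],[41,10],[42,11],[45,10],[49,0]]
[[6,10],[10,9],[12,0],[31,1],[35,11],[40,0],[41,10],[42,11],[43,13],[46,10],[49,0]]
[[6,10],[10,9],[12,0],[31,1],[35,11],[40,1],[41,10],[42,11],[43,13],[46,10],[49,0]]
[[2,19],[10,9],[12,0],[31,1],[35,11],[40,1],[41,10],[42,11],[43,13],[46,10],[49,0]]
[[2,19],[10,9],[12,0],[31,1],[35,11],[36,15],[38,11],[40,1],[41,10],[42,11],[43,13],[46,10],[49,0]]
[[2,19],[10,9],[12,0],[31,1],[35,11],[36,15],[38,11],[40,1],[41,10],[42,11],[43,13],[46,10],[49,0]]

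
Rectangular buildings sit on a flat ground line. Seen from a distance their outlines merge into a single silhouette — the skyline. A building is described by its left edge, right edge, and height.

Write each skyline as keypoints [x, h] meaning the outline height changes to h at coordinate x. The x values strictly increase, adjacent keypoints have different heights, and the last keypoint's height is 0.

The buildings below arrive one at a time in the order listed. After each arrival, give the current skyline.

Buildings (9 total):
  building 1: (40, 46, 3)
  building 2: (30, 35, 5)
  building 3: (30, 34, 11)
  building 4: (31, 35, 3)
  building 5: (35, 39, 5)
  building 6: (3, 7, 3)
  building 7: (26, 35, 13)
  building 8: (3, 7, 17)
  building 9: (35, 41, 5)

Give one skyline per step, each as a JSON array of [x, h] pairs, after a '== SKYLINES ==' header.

== SKYLINES ==
[[40,3],[46,0]]
[[30,5],[35,0],[40,3],[46,0]]
[[30,11],[34,5],[35,0],[40,3],[46,0]]
[[30,11],[34,5],[35,0],[40,3],[46,0]]
[[30,11],[34,5],[39,0],[40,3],[46,0]]
[[3,3],[7,0],[30,11],[34,5],[39,0],[40,3],[46,0]]
[[3,3],[7,0],[26,13],[35,5],[39,0],[40,3],[46,0]]
[[3,17],[7,0],[26,13],[35,5],[39,0],[40,3],[46,0]]
[[3,17],[7,0],[26,13],[35,5],[41,3],[46,0]]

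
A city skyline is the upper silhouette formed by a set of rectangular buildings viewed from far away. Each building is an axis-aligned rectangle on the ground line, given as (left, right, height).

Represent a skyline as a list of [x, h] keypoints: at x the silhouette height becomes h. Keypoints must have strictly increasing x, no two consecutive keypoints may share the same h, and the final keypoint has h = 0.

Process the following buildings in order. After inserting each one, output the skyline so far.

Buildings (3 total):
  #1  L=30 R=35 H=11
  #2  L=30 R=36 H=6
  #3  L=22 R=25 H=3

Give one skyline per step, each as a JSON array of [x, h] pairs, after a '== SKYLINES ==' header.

== SKYLINES ==
[[30,11],[35,0]]
[[30,11],[35,6],[36,0]]
[[22,3],[25,0],[30,11],[35,6],[36,0]]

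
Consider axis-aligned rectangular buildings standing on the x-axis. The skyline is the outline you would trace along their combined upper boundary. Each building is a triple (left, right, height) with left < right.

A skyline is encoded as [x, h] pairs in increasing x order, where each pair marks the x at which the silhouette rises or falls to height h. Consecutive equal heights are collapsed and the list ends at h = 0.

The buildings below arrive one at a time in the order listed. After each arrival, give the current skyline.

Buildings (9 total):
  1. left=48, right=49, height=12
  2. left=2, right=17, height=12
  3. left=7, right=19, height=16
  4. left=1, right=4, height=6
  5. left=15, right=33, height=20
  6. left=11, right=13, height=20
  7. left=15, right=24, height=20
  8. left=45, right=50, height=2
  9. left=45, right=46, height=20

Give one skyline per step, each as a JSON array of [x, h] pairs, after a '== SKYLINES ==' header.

== SKYLINES ==
[[48,12],[49,0]]
[[2,12],[17,0],[48,12],[49,0]]
[[2,12],[7,16],[19,0],[48,12],[49,0]]
[[1,6],[2,12],[7,16],[19,0],[48,12],[49,0]]
[[1,6],[2,12],[7,16],[15,20],[33,0],[48,12],[49,0]]
[[1,6],[2,12],[7,16],[11,20],[13,16],[15,20],[33,0],[48,12],[49,0]]
[[1,6],[2,12],[7,16],[11,20],[13,16],[15,20],[33,0],[48,12],[49,0]]
[[1,6],[2,12],[7,16],[11,20],[13,16],[15,20],[33,0],[45,2],[48,12],[49,2],[50,0]]
[[1,6],[2,12],[7,16],[11,20],[13,16],[15,20],[33,0],[45,20],[46,2],[48,12],[49,2],[50,0]]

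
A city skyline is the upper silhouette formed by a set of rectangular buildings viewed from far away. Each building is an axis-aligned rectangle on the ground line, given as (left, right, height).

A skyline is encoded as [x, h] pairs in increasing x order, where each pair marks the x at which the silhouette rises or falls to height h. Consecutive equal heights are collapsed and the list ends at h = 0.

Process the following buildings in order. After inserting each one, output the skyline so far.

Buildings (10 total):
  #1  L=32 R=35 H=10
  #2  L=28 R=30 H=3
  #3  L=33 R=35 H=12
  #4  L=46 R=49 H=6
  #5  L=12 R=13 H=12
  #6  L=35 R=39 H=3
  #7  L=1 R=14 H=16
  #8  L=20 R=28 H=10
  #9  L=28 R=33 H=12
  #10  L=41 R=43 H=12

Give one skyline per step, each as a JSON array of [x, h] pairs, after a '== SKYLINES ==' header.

== SKYLINES ==
[[32,10],[35,0]]
[[28,3],[30,0],[32,10],[35,0]]
[[28,3],[30,0],[32,10],[33,12],[35,0]]
[[28,3],[30,0],[32,10],[33,12],[35,0],[46,6],[49,0]]
[[12,12],[13,0],[28,3],[30,0],[32,10],[33,12],[35,0],[46,6],[49,0]]
[[12,12],[13,0],[28,3],[30,0],[32,10],[33,12],[35,3],[39,0],[46,6],[49,0]]
[[1,16],[14,0],[28,3],[30,0],[32,10],[33,12],[35,3],[39,0],[46,6],[49,0]]
[[1,16],[14,0],[20,10],[28,3],[30,0],[32,10],[33,12],[35,3],[39,0],[46,6],[49,0]]
[[1,16],[14,0],[20,10],[28,12],[35,3],[39,0],[46,6],[49,0]]
[[1,16],[14,0],[20,10],[28,12],[35,3],[39,0],[41,12],[43,0],[46,6],[49,0]]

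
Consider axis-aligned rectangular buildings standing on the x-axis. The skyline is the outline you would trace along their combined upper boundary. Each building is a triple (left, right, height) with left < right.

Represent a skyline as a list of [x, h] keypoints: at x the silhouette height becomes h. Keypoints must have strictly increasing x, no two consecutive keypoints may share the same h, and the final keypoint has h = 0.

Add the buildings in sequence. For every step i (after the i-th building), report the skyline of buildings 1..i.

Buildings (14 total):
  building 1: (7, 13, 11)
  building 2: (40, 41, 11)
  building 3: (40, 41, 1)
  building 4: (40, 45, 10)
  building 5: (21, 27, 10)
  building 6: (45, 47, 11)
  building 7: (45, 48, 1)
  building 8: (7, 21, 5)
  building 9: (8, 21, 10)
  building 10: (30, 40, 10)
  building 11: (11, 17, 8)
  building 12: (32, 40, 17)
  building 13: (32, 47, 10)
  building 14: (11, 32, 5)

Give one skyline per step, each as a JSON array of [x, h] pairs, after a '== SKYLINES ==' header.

== SKYLINES ==
[[7,11],[13,0]]
[[7,11],[13,0],[40,11],[41,0]]
[[7,11],[13,0],[40,11],[41,0]]
[[7,11],[13,0],[40,11],[41,10],[45,0]]
[[7,11],[13,0],[21,10],[27,0],[40,11],[41,10],[45,0]]
[[7,11],[13,0],[21,10],[27,0],[40,11],[41,10],[45,11],[47,0]]
[[7,11],[13,0],[21,10],[27,0],[40,11],[41,10],[45,11],[47,1],[48,0]]
[[7,11],[13,5],[21,10],[27,0],[40,11],[41,10],[45,11],[47,1],[48,0]]
[[7,11],[13,10],[27,0],[40,11],[41,10],[45,11],[47,1],[48,0]]
[[7,11],[13,10],[27,0],[30,10],[40,11],[41,10],[45,11],[47,1],[48,0]]
[[7,11],[13,10],[27,0],[30,10],[40,11],[41,10],[45,11],[47,1],[48,0]]
[[7,11],[13,10],[27,0],[30,10],[32,17],[40,11],[41,10],[45,11],[47,1],[48,0]]
[[7,11],[13,10],[27,0],[30,10],[32,17],[40,11],[41,10],[45,11],[47,1],[48,0]]
[[7,11],[13,10],[27,5],[30,10],[32,17],[40,11],[41,10],[45,11],[47,1],[48,0]]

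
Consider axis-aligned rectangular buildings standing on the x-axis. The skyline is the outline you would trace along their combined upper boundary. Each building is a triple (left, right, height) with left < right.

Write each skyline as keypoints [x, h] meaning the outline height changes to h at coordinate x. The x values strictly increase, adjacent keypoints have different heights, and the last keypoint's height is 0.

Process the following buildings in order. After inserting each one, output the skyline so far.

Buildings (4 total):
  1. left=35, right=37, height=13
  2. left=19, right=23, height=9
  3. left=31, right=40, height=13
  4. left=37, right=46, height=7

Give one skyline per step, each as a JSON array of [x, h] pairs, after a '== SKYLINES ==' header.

== SKYLINES ==
[[35,13],[37,0]]
[[19,9],[23,0],[35,13],[37,0]]
[[19,9],[23,0],[31,13],[40,0]]
[[19,9],[23,0],[31,13],[40,7],[46,0]]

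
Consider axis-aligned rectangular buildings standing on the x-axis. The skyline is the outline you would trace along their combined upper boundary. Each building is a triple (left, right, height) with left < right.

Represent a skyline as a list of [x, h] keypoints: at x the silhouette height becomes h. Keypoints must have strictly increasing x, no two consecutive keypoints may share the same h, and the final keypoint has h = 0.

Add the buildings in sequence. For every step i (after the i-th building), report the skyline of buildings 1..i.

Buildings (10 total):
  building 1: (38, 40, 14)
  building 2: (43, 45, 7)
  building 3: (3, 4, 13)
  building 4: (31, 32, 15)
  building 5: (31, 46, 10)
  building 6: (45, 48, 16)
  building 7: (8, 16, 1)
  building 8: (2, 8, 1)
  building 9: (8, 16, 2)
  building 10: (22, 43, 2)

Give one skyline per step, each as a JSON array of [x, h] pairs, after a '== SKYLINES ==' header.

== SKYLINES ==
[[38,14],[40,0]]
[[38,14],[40,0],[43,7],[45,0]]
[[3,13],[4,0],[38,14],[40,0],[43,7],[45,0]]
[[3,13],[4,0],[31,15],[32,0],[38,14],[40,0],[43,7],[45,0]]
[[3,13],[4,0],[31,15],[32,10],[38,14],[40,10],[46,0]]
[[3,13],[4,0],[31,15],[32,10],[38,14],[40,10],[45,16],[48,0]]
[[3,13],[4,0],[8,1],[16,0],[31,15],[32,10],[38,14],[40,10],[45,16],[48,0]]
[[2,1],[3,13],[4,1],[16,0],[31,15],[32,10],[38,14],[40,10],[45,16],[48,0]]
[[2,1],[3,13],[4,1],[8,2],[16,0],[31,15],[32,10],[38,14],[40,10],[45,16],[48,0]]
[[2,1],[3,13],[4,1],[8,2],[16,0],[22,2],[31,15],[32,10],[38,14],[40,10],[45,16],[48,0]]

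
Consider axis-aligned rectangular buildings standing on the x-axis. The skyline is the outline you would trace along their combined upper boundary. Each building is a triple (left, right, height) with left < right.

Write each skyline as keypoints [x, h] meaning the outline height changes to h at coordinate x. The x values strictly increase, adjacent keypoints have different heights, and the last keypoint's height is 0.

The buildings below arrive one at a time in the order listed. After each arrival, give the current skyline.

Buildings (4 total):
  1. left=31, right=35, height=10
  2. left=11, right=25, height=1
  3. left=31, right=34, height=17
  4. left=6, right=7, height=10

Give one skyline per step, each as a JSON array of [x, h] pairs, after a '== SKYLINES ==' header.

== SKYLINES ==
[[31,10],[35,0]]
[[11,1],[25,0],[31,10],[35,0]]
[[11,1],[25,0],[31,17],[34,10],[35,0]]
[[6,10],[7,0],[11,1],[25,0],[31,17],[34,10],[35,0]]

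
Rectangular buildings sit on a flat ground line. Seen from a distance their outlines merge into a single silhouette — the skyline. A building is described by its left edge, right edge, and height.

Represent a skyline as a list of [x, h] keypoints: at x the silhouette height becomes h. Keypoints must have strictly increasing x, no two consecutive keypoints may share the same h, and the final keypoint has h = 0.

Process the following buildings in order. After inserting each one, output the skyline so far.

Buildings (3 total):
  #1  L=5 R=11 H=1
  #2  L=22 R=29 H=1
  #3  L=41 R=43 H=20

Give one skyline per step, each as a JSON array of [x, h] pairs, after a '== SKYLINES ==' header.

== SKYLINES ==
[[5,1],[11,0]]
[[5,1],[11,0],[22,1],[29,0]]
[[5,1],[11,0],[22,1],[29,0],[41,20],[43,0]]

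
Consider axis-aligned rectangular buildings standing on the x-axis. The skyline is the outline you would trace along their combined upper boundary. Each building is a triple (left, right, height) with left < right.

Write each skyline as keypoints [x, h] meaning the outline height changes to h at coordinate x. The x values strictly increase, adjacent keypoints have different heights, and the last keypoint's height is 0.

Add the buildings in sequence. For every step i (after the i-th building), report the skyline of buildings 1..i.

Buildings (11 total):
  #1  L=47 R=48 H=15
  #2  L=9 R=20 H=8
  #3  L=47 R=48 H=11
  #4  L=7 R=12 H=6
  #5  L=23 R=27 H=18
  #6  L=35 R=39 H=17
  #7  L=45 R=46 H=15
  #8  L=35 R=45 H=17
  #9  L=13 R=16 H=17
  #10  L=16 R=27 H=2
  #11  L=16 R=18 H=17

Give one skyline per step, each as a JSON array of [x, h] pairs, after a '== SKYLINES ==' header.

== SKYLINES ==
[[47,15],[48,0]]
[[9,8],[20,0],[47,15],[48,0]]
[[9,8],[20,0],[47,15],[48,0]]
[[7,6],[9,8],[20,0],[47,15],[48,0]]
[[7,6],[9,8],[20,0],[23,18],[27,0],[47,15],[48,0]]
[[7,6],[9,8],[20,0],[23,18],[27,0],[35,17],[39,0],[47,15],[48,0]]
[[7,6],[9,8],[20,0],[23,18],[27,0],[35,17],[39,0],[45,15],[46,0],[47,15],[48,0]]
[[7,6],[9,8],[20,0],[23,18],[27,0],[35,17],[45,15],[46,0],[47,15],[48,0]]
[[7,6],[9,8],[13,17],[16,8],[20,0],[23,18],[27,0],[35,17],[45,15],[46,0],[47,15],[48,0]]
[[7,6],[9,8],[13,17],[16,8],[20,2],[23,18],[27,0],[35,17],[45,15],[46,0],[47,15],[48,0]]
[[7,6],[9,8],[13,17],[18,8],[20,2],[23,18],[27,0],[35,17],[45,15],[46,0],[47,15],[48,0]]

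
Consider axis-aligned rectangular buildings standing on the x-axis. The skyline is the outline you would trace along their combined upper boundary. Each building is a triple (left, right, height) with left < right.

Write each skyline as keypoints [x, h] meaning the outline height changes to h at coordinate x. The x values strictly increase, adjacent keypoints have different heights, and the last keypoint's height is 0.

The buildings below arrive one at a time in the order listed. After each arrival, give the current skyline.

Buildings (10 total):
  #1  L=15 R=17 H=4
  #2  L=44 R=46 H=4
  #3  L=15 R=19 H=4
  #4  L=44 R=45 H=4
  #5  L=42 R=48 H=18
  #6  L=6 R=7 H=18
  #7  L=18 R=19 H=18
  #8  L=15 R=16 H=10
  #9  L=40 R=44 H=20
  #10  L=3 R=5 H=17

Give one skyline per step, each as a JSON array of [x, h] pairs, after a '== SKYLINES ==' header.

== SKYLINES ==
[[15,4],[17,0]]
[[15,4],[17,0],[44,4],[46,0]]
[[15,4],[19,0],[44,4],[46,0]]
[[15,4],[19,0],[44,4],[46,0]]
[[15,4],[19,0],[42,18],[48,0]]
[[6,18],[7,0],[15,4],[19,0],[42,18],[48,0]]
[[6,18],[7,0],[15,4],[18,18],[19,0],[42,18],[48,0]]
[[6,18],[7,0],[15,10],[16,4],[18,18],[19,0],[42,18],[48,0]]
[[6,18],[7,0],[15,10],[16,4],[18,18],[19,0],[40,20],[44,18],[48,0]]
[[3,17],[5,0],[6,18],[7,0],[15,10],[16,4],[18,18],[19,0],[40,20],[44,18],[48,0]]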